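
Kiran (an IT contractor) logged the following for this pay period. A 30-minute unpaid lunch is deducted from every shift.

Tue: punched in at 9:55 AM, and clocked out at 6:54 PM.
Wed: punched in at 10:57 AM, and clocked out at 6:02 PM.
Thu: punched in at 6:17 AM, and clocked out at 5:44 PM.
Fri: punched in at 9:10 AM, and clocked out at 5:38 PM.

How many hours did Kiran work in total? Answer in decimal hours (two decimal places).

33.98 hours

Tue: 9:55 AM–6:54 PM = 8 h 59 min; less 30 min break → 8 h 29 min
Wed: 10:57 AM–6:02 PM = 7 h 5 min; less 30 min break → 6 h 35 min
Thu: 6:17 AM–5:44 PM = 11 h 27 min; less 30 min break → 10 h 57 min
Fri: 9:10 AM–5:38 PM = 8 h 28 min; less 30 min break → 7 h 58 min
Total: 8 h 29 min + 6 h 35 min + 10 h 57 min + 7 h 58 min = 33 h 59 min.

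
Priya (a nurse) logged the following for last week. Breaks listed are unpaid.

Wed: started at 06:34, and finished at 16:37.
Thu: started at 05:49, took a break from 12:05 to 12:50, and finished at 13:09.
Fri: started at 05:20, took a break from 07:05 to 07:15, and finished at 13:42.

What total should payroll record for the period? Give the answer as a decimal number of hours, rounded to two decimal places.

Wed: 06:34–16:37 = 10 h 3 min
Thu: 05:49–13:09 = 7 h 20 min; less 45 min break → 6 h 35 min
Fri: 05:20–13:42 = 8 h 22 min; less 10 min break → 8 h 12 min
Total: 10 h 3 min + 6 h 35 min + 8 h 12 min = 24 h 50 min.

24.83 hours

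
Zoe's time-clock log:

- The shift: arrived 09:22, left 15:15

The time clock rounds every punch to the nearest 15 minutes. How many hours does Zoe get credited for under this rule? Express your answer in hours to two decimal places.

The shift: in 09:22→09:15, out 15:15→15:15; 6 h 0 min

6.00 hours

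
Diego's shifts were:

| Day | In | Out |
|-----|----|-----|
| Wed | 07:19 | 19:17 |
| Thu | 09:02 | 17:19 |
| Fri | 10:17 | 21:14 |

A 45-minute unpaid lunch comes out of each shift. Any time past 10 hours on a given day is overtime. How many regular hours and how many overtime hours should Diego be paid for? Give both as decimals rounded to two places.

Wed: 07:19–19:17 = 11 h 58 min; less 45 min break → 11 h 13 min
Thu: 09:02–17:19 = 8 h 17 min; less 45 min break → 7 h 32 min
Fri: 10:17–21:14 = 10 h 57 min; less 45 min break → 10 h 12 min
Wed reg 10 h 0 min / OT 1 h 13 min; Thu reg 7 h 32 min / OT 0 h 0 min; Fri reg 10 h 0 min / OT 0 h 12 min.
Totals: regular 27 h 32 min, overtime 1 h 25 min.

Regular 27.53 hours, overtime 1.42 hours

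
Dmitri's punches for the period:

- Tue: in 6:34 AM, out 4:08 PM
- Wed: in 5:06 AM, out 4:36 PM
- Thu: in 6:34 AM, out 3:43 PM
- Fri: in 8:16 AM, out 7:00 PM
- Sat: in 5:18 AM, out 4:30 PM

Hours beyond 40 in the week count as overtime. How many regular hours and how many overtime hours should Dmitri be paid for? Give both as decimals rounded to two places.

Regular 40.00 hours, overtime 12.15 hours

Tue: 6:34 AM–4:08 PM = 9 h 34 min
Wed: 5:06 AM–4:36 PM = 11 h 30 min
Thu: 6:34 AM–3:43 PM = 9 h 9 min
Fri: 8:16 AM–7:00 PM = 10 h 44 min
Sat: 5:18 AM–4:30 PM = 11 h 12 min
Total worked: 52 h 9 min = 52.15 h.
Threshold 40 h → overtime 12 h 9 min, regular 40 h 0 min.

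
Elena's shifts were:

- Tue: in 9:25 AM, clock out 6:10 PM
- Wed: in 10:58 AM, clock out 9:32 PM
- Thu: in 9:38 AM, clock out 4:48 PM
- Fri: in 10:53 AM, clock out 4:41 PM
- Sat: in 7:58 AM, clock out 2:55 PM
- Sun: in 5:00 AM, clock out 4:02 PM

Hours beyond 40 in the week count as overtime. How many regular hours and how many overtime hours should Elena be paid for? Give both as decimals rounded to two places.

Tue: 9:25 AM–6:10 PM = 8 h 45 min
Wed: 10:58 AM–9:32 PM = 10 h 34 min
Thu: 9:38 AM–4:48 PM = 7 h 10 min
Fri: 10:53 AM–4:41 PM = 5 h 48 min
Sat: 7:58 AM–2:55 PM = 6 h 57 min
Sun: 5:00 AM–4:02 PM = 11 h 2 min
Total worked: 50 h 16 min = 50.27 h.
Threshold 40 h → overtime 10 h 16 min, regular 40 h 0 min.

Regular 40.00 hours, overtime 10.27 hours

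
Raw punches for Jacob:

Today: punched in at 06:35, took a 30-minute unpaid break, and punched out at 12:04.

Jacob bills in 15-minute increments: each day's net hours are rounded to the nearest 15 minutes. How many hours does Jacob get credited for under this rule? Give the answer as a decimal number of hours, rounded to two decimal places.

5.00 hours

Today: 06:35–12:04 = 5 h 29 min − 30 min = 4 h 59 min → rounds to 5 h 0 min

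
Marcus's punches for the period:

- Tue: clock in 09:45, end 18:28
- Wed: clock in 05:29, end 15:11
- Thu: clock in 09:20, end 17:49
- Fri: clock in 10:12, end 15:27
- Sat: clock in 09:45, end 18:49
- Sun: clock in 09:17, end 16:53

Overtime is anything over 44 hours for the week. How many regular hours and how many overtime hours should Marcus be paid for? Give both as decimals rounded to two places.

Regular 44.00 hours, overtime 4.82 hours

Tue: 09:45–18:28 = 8 h 43 min
Wed: 05:29–15:11 = 9 h 42 min
Thu: 09:20–17:49 = 8 h 29 min
Fri: 10:12–15:27 = 5 h 15 min
Sat: 09:45–18:49 = 9 h 4 min
Sun: 09:17–16:53 = 7 h 36 min
Total worked: 48 h 49 min = 48.82 h.
Threshold 44 h → overtime 4 h 49 min, regular 44 h 0 min.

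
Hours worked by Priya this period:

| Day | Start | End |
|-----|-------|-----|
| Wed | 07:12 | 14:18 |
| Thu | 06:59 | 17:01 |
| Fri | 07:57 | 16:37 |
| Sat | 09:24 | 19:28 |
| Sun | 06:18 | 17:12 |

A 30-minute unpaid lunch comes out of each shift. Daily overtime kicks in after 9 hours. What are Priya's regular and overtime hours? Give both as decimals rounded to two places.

Wed: 07:12–14:18 = 7 h 6 min; less 30 min break → 6 h 36 min
Thu: 06:59–17:01 = 10 h 2 min; less 30 min break → 9 h 32 min
Fri: 07:57–16:37 = 8 h 40 min; less 30 min break → 8 h 10 min
Sat: 09:24–19:28 = 10 h 4 min; less 30 min break → 9 h 34 min
Sun: 06:18–17:12 = 10 h 54 min; less 30 min break → 10 h 24 min
Wed reg 6 h 36 min / OT 0 h 0 min; Thu reg 9 h 0 min / OT 0 h 32 min; Fri reg 8 h 10 min / OT 0 h 0 min; Sat reg 9 h 0 min / OT 0 h 34 min; Sun reg 9 h 0 min / OT 1 h 24 min.
Totals: regular 41 h 46 min, overtime 2 h 30 min.

Regular 41.77 hours, overtime 2.50 hours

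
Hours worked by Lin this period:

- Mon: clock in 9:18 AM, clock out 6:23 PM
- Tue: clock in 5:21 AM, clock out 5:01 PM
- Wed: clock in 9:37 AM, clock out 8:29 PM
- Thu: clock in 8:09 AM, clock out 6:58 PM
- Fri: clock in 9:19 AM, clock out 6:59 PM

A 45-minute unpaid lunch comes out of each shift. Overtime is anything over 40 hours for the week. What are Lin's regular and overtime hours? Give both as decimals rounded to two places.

Mon: 9:18 AM–6:23 PM = 9 h 5 min; less 45 min break → 8 h 20 min
Tue: 5:21 AM–5:01 PM = 11 h 40 min; less 45 min break → 10 h 55 min
Wed: 9:37 AM–8:29 PM = 10 h 52 min; less 45 min break → 10 h 7 min
Thu: 8:09 AM–6:58 PM = 10 h 49 min; less 45 min break → 10 h 4 min
Fri: 9:19 AM–6:59 PM = 9 h 40 min; less 45 min break → 8 h 55 min
Total worked: 48 h 21 min = 48.35 h.
Threshold 40 h → overtime 8 h 21 min, regular 40 h 0 min.

Regular 40.00 hours, overtime 8.35 hours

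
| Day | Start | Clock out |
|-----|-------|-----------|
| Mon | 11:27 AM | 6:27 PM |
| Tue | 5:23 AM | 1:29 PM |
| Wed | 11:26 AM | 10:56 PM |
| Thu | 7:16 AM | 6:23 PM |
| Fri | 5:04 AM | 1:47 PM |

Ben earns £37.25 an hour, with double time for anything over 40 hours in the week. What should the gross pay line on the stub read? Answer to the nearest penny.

Mon: 11:27 AM–6:27 PM = 7 h 0 min
Tue: 5:23 AM–1:29 PM = 8 h 6 min
Wed: 11:26 AM–10:56 PM = 11 h 30 min
Thu: 7:16 AM–6:23 PM = 11 h 7 min
Fri: 5:04 AM–1:47 PM = 8 h 43 min
Total worked: 46 h 26 min = 2786 min.
Regular 40 h 0 min = 2400 min at £37.25/h; overtime 6 h 26 min = 386 min at £74.50/h.
Pay = (2400 × £37.25 + 386 × £74.50) ÷ 60 = £1969.28.

£1969.28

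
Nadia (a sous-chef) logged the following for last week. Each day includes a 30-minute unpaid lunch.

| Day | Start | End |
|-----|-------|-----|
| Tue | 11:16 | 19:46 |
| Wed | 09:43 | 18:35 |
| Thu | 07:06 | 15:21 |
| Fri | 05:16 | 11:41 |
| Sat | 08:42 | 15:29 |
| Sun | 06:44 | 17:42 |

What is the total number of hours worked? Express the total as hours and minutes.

46 h 47 min

Tue: 11:16–19:46 = 8 h 30 min; less 30 min break → 8 h 0 min
Wed: 09:43–18:35 = 8 h 52 min; less 30 min break → 8 h 22 min
Thu: 07:06–15:21 = 8 h 15 min; less 30 min break → 7 h 45 min
Fri: 05:16–11:41 = 6 h 25 min; less 30 min break → 5 h 55 min
Sat: 08:42–15:29 = 6 h 47 min; less 30 min break → 6 h 17 min
Sun: 06:44–17:42 = 10 h 58 min; less 30 min break → 10 h 28 min
Total: 8 h 0 min + 8 h 22 min + 7 h 45 min + 5 h 55 min + 6 h 17 min + 10 h 28 min = 46 h 47 min.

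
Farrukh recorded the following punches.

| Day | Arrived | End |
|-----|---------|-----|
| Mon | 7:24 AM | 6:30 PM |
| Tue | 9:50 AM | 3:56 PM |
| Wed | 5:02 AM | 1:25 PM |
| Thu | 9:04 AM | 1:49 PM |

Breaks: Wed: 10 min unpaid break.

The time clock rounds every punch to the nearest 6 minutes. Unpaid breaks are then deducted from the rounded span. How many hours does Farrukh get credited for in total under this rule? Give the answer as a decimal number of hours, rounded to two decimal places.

Mon: in 7:24 AM→7:24 AM, out 6:30 PM→6:30 PM; 11 h 6 min
Tue: in 9:50 AM→9:48 AM, out 3:56 PM→3:54 PM; 6 h 6 min
Wed: in 5:02 AM→5:00 AM, out 1:25 PM→1:24 PM; 8 h 24 min − 10 min = 8 h 14 min
Thu: in 9:04 AM→9:06 AM, out 1:49 PM→1:48 PM; 4 h 42 min
Total credited: 30 h 8 min.

30.13 hours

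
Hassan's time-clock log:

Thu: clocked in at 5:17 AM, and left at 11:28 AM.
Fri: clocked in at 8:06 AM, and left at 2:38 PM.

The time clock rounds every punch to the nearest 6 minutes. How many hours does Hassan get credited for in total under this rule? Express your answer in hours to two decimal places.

Thu: in 5:17 AM→5:18 AM, out 11:28 AM→11:30 AM; 6 h 12 min
Fri: in 8:06 AM→8:06 AM, out 2:38 PM→2:36 PM; 6 h 30 min
Total credited: 12 h 42 min.

12.70 hours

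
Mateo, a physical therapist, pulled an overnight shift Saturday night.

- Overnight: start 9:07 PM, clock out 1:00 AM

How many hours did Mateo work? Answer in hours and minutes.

3 h 53 min

Overnight: 9:07 PM → midnight = 2 h 53 min; midnight → 1:00 AM = 1 h 0 min; span 3 h 53 min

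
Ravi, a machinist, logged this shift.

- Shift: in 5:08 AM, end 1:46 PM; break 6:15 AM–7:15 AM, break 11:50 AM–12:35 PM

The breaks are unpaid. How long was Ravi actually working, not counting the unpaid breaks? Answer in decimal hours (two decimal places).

6.88 hours

Shift: 5:08 AM–1:46 PM = 8 h 38 min; less 105 min break → 6 h 53 min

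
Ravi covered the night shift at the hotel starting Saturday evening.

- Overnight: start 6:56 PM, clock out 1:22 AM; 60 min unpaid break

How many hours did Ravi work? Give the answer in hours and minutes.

Overnight: 6:56 PM → midnight = 5 h 4 min; midnight → 1:22 AM = 1 h 22 min; span 6 h 26 min; less 60 min break → 5 h 26 min

5 h 26 min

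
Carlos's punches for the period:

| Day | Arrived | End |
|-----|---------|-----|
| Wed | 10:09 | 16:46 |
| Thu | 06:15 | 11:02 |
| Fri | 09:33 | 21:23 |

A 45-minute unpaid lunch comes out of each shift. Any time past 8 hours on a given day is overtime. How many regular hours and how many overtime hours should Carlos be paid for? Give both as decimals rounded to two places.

Regular 17.90 hours, overtime 3.08 hours

Wed: 10:09–16:46 = 6 h 37 min; less 45 min break → 5 h 52 min
Thu: 06:15–11:02 = 4 h 47 min; less 45 min break → 4 h 2 min
Fri: 09:33–21:23 = 11 h 50 min; less 45 min break → 11 h 5 min
Wed reg 5 h 52 min / OT 0 h 0 min; Thu reg 4 h 2 min / OT 0 h 0 min; Fri reg 8 h 0 min / OT 3 h 5 min.
Totals: regular 17 h 54 min, overtime 3 h 5 min.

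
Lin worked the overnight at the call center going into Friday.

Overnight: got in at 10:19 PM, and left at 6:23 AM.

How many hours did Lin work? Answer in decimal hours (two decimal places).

Overnight: 10:19 PM → midnight = 1 h 41 min; midnight → 6:23 AM = 6 h 23 min; span 8 h 4 min

8.07 hours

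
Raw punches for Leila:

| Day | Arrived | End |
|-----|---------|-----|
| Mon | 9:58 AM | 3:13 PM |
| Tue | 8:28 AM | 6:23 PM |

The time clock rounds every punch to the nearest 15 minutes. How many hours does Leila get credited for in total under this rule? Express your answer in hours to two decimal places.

Mon: in 9:58 AM→10:00 AM, out 3:13 PM→3:15 PM; 5 h 15 min
Tue: in 8:28 AM→8:30 AM, out 6:23 PM→6:30 PM; 10 h 0 min
Total credited: 15 h 15 min.

15.25 hours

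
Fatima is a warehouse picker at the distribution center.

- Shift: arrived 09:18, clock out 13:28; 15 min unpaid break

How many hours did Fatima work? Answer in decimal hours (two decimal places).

Shift: 09:18–13:28 = 4 h 10 min; less 15 min break → 3 h 55 min

3.92 hours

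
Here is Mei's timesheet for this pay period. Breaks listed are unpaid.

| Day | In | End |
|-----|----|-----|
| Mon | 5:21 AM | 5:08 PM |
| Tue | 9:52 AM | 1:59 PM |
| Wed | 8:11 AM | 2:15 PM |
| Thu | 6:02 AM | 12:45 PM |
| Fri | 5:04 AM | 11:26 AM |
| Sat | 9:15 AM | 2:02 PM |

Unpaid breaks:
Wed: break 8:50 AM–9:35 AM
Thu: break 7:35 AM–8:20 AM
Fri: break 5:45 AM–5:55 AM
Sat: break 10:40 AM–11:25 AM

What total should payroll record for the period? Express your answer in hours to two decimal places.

37.42 hours

Mon: 5:21 AM–5:08 PM = 11 h 47 min
Tue: 9:52 AM–1:59 PM = 4 h 7 min
Wed: 8:11 AM–2:15 PM = 6 h 4 min; less 45 min break → 5 h 19 min
Thu: 6:02 AM–12:45 PM = 6 h 43 min; less 45 min break → 5 h 58 min
Fri: 5:04 AM–11:26 AM = 6 h 22 min; less 10 min break → 6 h 12 min
Sat: 9:15 AM–2:02 PM = 4 h 47 min; less 45 min break → 4 h 2 min
Total: 11 h 47 min + 4 h 7 min + 5 h 19 min + 5 h 58 min + 6 h 12 min + 4 h 2 min = 37 h 25 min.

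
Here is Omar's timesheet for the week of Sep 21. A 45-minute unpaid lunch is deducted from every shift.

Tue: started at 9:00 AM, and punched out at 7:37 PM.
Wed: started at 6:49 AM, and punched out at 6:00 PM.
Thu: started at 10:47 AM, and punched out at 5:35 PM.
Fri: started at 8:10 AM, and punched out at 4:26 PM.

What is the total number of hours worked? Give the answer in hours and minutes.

33 h 52 min

Tue: 9:00 AM–7:37 PM = 10 h 37 min; less 45 min break → 9 h 52 min
Wed: 6:49 AM–6:00 PM = 11 h 11 min; less 45 min break → 10 h 26 min
Thu: 10:47 AM–5:35 PM = 6 h 48 min; less 45 min break → 6 h 3 min
Fri: 8:10 AM–4:26 PM = 8 h 16 min; less 45 min break → 7 h 31 min
Total: 9 h 52 min + 10 h 26 min + 6 h 3 min + 7 h 31 min = 33 h 52 min.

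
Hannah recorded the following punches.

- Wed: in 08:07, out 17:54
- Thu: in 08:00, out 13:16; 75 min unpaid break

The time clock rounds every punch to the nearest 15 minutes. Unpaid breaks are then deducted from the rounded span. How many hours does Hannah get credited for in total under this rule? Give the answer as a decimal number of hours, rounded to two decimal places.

Wed: in 08:07→08:00, out 17:54→18:00; 10 h 0 min
Thu: in 08:00→08:00, out 13:16→13:15; 5 h 15 min − 75 min = 4 h 0 min
Total credited: 14 h 0 min.

14.00 hours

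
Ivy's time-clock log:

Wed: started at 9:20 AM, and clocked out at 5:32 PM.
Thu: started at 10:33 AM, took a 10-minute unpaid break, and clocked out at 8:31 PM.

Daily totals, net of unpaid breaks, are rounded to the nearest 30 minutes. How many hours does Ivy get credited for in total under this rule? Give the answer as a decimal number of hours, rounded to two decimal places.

18.00 hours

Wed: 9:20 AM–5:32 PM = 8 h 12 min → rounds to 8 h 0 min
Thu: 10:33 AM–8:31 PM = 9 h 58 min − 10 min = 9 h 48 min → rounds to 10 h 0 min
Total credited: 18 h 0 min.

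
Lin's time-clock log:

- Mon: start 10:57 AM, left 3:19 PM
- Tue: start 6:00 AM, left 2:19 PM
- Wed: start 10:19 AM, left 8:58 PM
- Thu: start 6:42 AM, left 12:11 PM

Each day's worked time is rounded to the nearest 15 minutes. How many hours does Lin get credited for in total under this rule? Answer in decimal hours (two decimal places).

28.75 hours

Mon: 10:57 AM–3:19 PM = 4 h 22 min → rounds to 4 h 15 min
Tue: 6:00 AM–2:19 PM = 8 h 19 min → rounds to 8 h 15 min
Wed: 10:19 AM–8:58 PM = 10 h 39 min → rounds to 10 h 45 min
Thu: 6:42 AM–12:11 PM = 5 h 29 min → rounds to 5 h 30 min
Total credited: 28 h 45 min.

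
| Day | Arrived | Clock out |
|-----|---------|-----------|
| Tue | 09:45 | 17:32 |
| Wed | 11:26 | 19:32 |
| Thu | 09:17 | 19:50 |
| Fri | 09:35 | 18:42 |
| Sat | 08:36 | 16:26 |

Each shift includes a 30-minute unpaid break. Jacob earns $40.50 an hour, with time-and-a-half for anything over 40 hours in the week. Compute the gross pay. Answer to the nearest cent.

$1673.66

Tue: 09:45–17:32 = 7 h 47 min; less 30 min break → 7 h 17 min
Wed: 11:26–19:32 = 8 h 6 min; less 30 min break → 7 h 36 min
Thu: 09:17–19:50 = 10 h 33 min; less 30 min break → 10 h 3 min
Fri: 09:35–18:42 = 9 h 7 min; less 30 min break → 8 h 37 min
Sat: 08:36–16:26 = 7 h 50 min; less 30 min break → 7 h 20 min
Total worked: 40 h 53 min = 2453 min.
Regular 40 h 0 min = 2400 min at $40.50/h; overtime 0 h 53 min = 53 min at $60.75/h.
Pay = (2400 × $40.50 + 53 × $60.75) ÷ 60 = $1673.66.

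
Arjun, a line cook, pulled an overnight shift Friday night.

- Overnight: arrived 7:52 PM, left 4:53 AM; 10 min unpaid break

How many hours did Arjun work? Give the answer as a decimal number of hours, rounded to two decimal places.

Overnight: 7:52 PM → midnight = 4 h 8 min; midnight → 4:53 AM = 4 h 53 min; span 9 h 1 min; less 10 min break → 8 h 51 min

8.85 hours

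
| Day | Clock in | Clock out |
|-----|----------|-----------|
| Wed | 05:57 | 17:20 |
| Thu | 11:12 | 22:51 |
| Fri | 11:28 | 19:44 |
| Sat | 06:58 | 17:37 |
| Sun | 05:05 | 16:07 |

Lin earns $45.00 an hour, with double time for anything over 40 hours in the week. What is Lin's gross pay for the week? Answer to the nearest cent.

$2968.50

Wed: 05:57–17:20 = 11 h 23 min
Thu: 11:12–22:51 = 11 h 39 min
Fri: 11:28–19:44 = 8 h 16 min
Sat: 06:58–17:37 = 10 h 39 min
Sun: 05:05–16:07 = 11 h 2 min
Total worked: 52 h 59 min = 3179 min.
Regular 40 h 0 min = 2400 min at $45.00/h; overtime 12 h 59 min = 779 min at $90.00/h.
Pay = (2400 × $45.00 + 779 × $90.00) ÷ 60 = $2968.50.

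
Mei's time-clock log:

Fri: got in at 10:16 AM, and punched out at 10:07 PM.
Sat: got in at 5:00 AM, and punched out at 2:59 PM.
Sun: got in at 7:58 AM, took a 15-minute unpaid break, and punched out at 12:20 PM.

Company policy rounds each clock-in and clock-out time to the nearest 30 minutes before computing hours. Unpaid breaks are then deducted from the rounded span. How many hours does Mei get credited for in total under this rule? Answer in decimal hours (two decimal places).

Fri: in 10:16 AM→10:30 AM, out 10:07 PM→10:00 PM; 11 h 30 min
Sat: in 5:00 AM→5:00 AM, out 2:59 PM→3:00 PM; 10 h 0 min
Sun: in 7:58 AM→8:00 AM, out 12:20 PM→12:30 PM; 4 h 30 min − 15 min = 4 h 15 min
Total credited: 25 h 45 min.

25.75 hours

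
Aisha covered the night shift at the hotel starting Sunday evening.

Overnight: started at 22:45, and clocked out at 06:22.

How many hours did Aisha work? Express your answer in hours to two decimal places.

Overnight: 22:45 → midnight = 1 h 15 min; midnight → 06:22 = 6 h 22 min; span 7 h 37 min

7.62 hours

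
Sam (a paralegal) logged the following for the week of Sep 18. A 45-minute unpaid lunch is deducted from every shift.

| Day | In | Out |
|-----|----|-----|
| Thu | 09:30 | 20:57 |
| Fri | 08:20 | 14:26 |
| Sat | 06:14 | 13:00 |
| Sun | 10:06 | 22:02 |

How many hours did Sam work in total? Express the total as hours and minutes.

33 h 15 min

Thu: 09:30–20:57 = 11 h 27 min; less 45 min break → 10 h 42 min
Fri: 08:20–14:26 = 6 h 6 min; less 45 min break → 5 h 21 min
Sat: 06:14–13:00 = 6 h 46 min; less 45 min break → 6 h 1 min
Sun: 10:06–22:02 = 11 h 56 min; less 45 min break → 11 h 11 min
Total: 10 h 42 min + 5 h 21 min + 6 h 1 min + 11 h 11 min = 33 h 15 min.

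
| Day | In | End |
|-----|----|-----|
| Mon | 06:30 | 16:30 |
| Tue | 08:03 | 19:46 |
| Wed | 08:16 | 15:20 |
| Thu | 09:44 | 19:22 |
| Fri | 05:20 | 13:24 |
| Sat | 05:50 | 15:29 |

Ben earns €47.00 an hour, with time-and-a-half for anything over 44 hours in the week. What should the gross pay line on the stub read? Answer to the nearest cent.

€2923.40

Mon: 06:30–16:30 = 10 h 0 min
Tue: 08:03–19:46 = 11 h 43 min
Wed: 08:16–15:20 = 7 h 4 min
Thu: 09:44–19:22 = 9 h 38 min
Fri: 05:20–13:24 = 8 h 4 min
Sat: 05:50–15:29 = 9 h 39 min
Total worked: 56 h 8 min = 3368 min.
Regular 44 h 0 min = 2640 min at €47.00/h; overtime 12 h 8 min = 728 min at €70.50/h.
Pay = (2640 × €47.00 + 728 × €70.50) ÷ 60 = €2923.40.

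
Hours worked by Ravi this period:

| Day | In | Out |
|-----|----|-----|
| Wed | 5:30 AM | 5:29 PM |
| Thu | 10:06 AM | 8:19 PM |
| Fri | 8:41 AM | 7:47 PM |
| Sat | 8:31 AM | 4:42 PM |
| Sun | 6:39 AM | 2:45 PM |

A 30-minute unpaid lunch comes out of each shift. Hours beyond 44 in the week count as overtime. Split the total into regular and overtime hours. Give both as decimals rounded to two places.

Wed: 5:30 AM–5:29 PM = 11 h 59 min; less 30 min break → 11 h 29 min
Thu: 10:06 AM–8:19 PM = 10 h 13 min; less 30 min break → 9 h 43 min
Fri: 8:41 AM–7:47 PM = 11 h 6 min; less 30 min break → 10 h 36 min
Sat: 8:31 AM–4:42 PM = 8 h 11 min; less 30 min break → 7 h 41 min
Sun: 6:39 AM–2:45 PM = 8 h 6 min; less 30 min break → 7 h 36 min
Total worked: 47 h 5 min = 47.08 h.
Threshold 44 h → overtime 3 h 5 min, regular 44 h 0 min.

Regular 44.00 hours, overtime 3.08 hours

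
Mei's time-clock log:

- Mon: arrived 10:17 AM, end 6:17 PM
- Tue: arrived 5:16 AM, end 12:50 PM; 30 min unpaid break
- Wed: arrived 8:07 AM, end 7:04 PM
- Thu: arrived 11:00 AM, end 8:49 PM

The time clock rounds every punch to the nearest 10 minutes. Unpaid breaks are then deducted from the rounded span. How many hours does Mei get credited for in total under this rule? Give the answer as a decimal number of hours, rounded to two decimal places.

35.67 hours

Mon: in 10:17 AM→10:20 AM, out 6:17 PM→6:20 PM; 8 h 0 min
Tue: in 5:16 AM→5:20 AM, out 12:50 PM→12:50 PM; 7 h 30 min − 30 min = 7 h 0 min
Wed: in 8:07 AM→8:10 AM, out 7:04 PM→7:00 PM; 10 h 50 min
Thu: in 11:00 AM→11:00 AM, out 8:49 PM→8:50 PM; 9 h 50 min
Total credited: 35 h 40 min.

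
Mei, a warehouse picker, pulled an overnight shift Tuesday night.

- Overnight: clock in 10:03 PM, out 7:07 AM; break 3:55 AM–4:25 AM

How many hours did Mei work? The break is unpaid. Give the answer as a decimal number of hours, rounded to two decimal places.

8.57 hours

Overnight: 10:03 PM → midnight = 1 h 57 min; midnight → 7:07 AM = 7 h 7 min; span 9 h 4 min; less 30 min break → 8 h 34 min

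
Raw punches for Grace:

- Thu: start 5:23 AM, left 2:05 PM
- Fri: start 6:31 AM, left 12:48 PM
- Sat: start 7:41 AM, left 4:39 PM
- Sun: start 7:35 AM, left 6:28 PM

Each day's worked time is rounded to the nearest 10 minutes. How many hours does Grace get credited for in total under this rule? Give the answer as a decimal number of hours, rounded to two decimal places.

Thu: 5:23 AM–2:05 PM = 8 h 42 min → rounds to 8 h 40 min
Fri: 6:31 AM–12:48 PM = 6 h 17 min → rounds to 6 h 20 min
Sat: 7:41 AM–4:39 PM = 8 h 58 min → rounds to 9 h 0 min
Sun: 7:35 AM–6:28 PM = 10 h 53 min → rounds to 10 h 50 min
Total credited: 34 h 50 min.

34.83 hours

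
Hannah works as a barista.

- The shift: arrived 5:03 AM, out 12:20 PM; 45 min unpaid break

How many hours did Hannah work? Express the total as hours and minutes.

6 h 32 min

The shift: 5:03 AM–12:20 PM = 7 h 17 min; less 45 min break → 6 h 32 min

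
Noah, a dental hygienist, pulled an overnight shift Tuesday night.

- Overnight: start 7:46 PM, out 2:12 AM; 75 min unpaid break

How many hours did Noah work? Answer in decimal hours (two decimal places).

Overnight: 7:46 PM → midnight = 4 h 14 min; midnight → 2:12 AM = 2 h 12 min; span 6 h 26 min; less 75 min break → 5 h 11 min

5.18 hours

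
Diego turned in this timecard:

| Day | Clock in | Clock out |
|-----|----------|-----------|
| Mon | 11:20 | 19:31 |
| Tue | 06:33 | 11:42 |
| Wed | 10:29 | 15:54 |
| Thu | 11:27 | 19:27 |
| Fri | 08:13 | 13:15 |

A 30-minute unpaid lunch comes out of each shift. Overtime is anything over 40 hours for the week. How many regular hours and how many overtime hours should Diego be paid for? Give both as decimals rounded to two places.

Regular 29.28 hours, overtime 0.00 hours

Mon: 11:20–19:31 = 8 h 11 min; less 30 min break → 7 h 41 min
Tue: 06:33–11:42 = 5 h 9 min; less 30 min break → 4 h 39 min
Wed: 10:29–15:54 = 5 h 25 min; less 30 min break → 4 h 55 min
Thu: 11:27–19:27 = 8 h 0 min; less 30 min break → 7 h 30 min
Fri: 08:13–13:15 = 5 h 2 min; less 30 min break → 4 h 32 min
Total worked: 29 h 17 min = 29.28 h.
Threshold 40 h → overtime 0 h 0 min, regular 29 h 17 min.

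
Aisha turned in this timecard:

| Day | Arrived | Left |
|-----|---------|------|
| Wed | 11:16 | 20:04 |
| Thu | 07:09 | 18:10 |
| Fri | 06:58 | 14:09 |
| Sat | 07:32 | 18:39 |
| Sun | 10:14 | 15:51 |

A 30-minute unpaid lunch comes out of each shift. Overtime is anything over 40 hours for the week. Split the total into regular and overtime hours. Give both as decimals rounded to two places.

Wed: 11:16–20:04 = 8 h 48 min; less 30 min break → 8 h 18 min
Thu: 07:09–18:10 = 11 h 1 min; less 30 min break → 10 h 31 min
Fri: 06:58–14:09 = 7 h 11 min; less 30 min break → 6 h 41 min
Sat: 07:32–18:39 = 11 h 7 min; less 30 min break → 10 h 37 min
Sun: 10:14–15:51 = 5 h 37 min; less 30 min break → 5 h 7 min
Total worked: 41 h 14 min = 41.23 h.
Threshold 40 h → overtime 1 h 14 min, regular 40 h 0 min.

Regular 40.00 hours, overtime 1.23 hours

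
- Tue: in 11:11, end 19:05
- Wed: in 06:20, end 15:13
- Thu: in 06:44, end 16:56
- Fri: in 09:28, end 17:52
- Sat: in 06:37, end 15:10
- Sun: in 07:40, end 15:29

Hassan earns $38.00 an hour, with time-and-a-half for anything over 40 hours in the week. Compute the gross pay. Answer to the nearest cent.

$2189.75

Tue: 11:11–19:05 = 7 h 54 min
Wed: 06:20–15:13 = 8 h 53 min
Thu: 06:44–16:56 = 10 h 12 min
Fri: 09:28–17:52 = 8 h 24 min
Sat: 06:37–15:10 = 8 h 33 min
Sun: 07:40–15:29 = 7 h 49 min
Total worked: 51 h 45 min = 3105 min.
Regular 40 h 0 min = 2400 min at $38.00/h; overtime 11 h 45 min = 705 min at $57.00/h.
Pay = (2400 × $38.00 + 705 × $57.00) ÷ 60 = $2189.75.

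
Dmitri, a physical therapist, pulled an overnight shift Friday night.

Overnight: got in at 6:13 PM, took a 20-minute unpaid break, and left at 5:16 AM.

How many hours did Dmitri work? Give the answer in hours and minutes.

Overnight: 6:13 PM → midnight = 5 h 47 min; midnight → 5:16 AM = 5 h 16 min; span 11 h 3 min; less 20 min break → 10 h 43 min

10 h 43 min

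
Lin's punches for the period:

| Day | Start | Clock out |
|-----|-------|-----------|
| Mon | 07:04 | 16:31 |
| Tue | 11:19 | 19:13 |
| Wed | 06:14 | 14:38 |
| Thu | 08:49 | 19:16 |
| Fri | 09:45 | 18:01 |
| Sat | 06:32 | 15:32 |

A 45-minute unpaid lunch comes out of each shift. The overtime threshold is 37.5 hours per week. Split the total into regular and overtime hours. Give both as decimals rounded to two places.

Regular 37.50 hours, overtime 11.47 hours

Mon: 07:04–16:31 = 9 h 27 min; less 45 min break → 8 h 42 min
Tue: 11:19–19:13 = 7 h 54 min; less 45 min break → 7 h 9 min
Wed: 06:14–14:38 = 8 h 24 min; less 45 min break → 7 h 39 min
Thu: 08:49–19:16 = 10 h 27 min; less 45 min break → 9 h 42 min
Fri: 09:45–18:01 = 8 h 16 min; less 45 min break → 7 h 31 min
Sat: 06:32–15:32 = 9 h 0 min; less 45 min break → 8 h 15 min
Total worked: 48 h 58 min = 48.97 h.
Threshold 37.5 h → overtime 11 h 28 min, regular 37 h 30 min.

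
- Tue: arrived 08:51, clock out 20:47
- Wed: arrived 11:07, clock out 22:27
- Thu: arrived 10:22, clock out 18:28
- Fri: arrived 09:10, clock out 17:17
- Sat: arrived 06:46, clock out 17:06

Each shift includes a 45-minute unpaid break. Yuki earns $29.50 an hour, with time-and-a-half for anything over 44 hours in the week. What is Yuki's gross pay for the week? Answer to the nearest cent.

$1389.45

Tue: 08:51–20:47 = 11 h 56 min; less 45 min break → 11 h 11 min
Wed: 11:07–22:27 = 11 h 20 min; less 45 min break → 10 h 35 min
Thu: 10:22–18:28 = 8 h 6 min; less 45 min break → 7 h 21 min
Fri: 09:10–17:17 = 8 h 7 min; less 45 min break → 7 h 22 min
Sat: 06:46–17:06 = 10 h 20 min; less 45 min break → 9 h 35 min
Total worked: 46 h 4 min = 2764 min.
Regular 44 h 0 min = 2640 min at $29.50/h; overtime 2 h 4 min = 124 min at $44.25/h.
Pay = (2640 × $29.50 + 124 × $44.25) ÷ 60 = $1389.45.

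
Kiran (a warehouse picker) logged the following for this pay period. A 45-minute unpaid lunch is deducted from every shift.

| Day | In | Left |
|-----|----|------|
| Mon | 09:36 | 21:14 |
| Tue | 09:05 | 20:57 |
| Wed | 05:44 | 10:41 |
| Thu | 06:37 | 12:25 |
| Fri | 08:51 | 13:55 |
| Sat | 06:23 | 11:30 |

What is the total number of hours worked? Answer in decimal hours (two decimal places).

39.93 hours

Mon: 09:36–21:14 = 11 h 38 min; less 45 min break → 10 h 53 min
Tue: 09:05–20:57 = 11 h 52 min; less 45 min break → 11 h 7 min
Wed: 05:44–10:41 = 4 h 57 min; less 45 min break → 4 h 12 min
Thu: 06:37–12:25 = 5 h 48 min; less 45 min break → 5 h 3 min
Fri: 08:51–13:55 = 5 h 4 min; less 45 min break → 4 h 19 min
Sat: 06:23–11:30 = 5 h 7 min; less 45 min break → 4 h 22 min
Total: 10 h 53 min + 11 h 7 min + 4 h 12 min + 5 h 3 min + 4 h 19 min + 4 h 22 min = 39 h 56 min.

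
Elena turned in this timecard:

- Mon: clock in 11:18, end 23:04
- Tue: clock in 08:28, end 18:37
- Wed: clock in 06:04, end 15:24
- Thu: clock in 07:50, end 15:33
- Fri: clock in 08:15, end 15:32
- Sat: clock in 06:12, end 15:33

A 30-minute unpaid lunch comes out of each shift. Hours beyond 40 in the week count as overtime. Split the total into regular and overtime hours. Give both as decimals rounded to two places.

Regular 40.00 hours, overtime 12.60 hours

Mon: 11:18–23:04 = 11 h 46 min; less 30 min break → 11 h 16 min
Tue: 08:28–18:37 = 10 h 9 min; less 30 min break → 9 h 39 min
Wed: 06:04–15:24 = 9 h 20 min; less 30 min break → 8 h 50 min
Thu: 07:50–15:33 = 7 h 43 min; less 30 min break → 7 h 13 min
Fri: 08:15–15:32 = 7 h 17 min; less 30 min break → 6 h 47 min
Sat: 06:12–15:33 = 9 h 21 min; less 30 min break → 8 h 51 min
Total worked: 52 h 36 min = 52.60 h.
Threshold 40 h → overtime 12 h 36 min, regular 40 h 0 min.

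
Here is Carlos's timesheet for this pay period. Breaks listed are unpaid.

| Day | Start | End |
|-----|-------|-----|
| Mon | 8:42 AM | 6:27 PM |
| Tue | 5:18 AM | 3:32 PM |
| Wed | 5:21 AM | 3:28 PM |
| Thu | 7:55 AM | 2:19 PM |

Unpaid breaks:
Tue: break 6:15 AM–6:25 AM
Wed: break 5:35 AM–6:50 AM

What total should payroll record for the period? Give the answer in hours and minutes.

Mon: 8:42 AM–6:27 PM = 9 h 45 min
Tue: 5:18 AM–3:32 PM = 10 h 14 min; less 10 min break → 10 h 4 min
Wed: 5:21 AM–3:28 PM = 10 h 7 min; less 75 min break → 8 h 52 min
Thu: 7:55 AM–2:19 PM = 6 h 24 min
Total: 9 h 45 min + 10 h 4 min + 8 h 52 min + 6 h 24 min = 35 h 5 min.

35 h 5 min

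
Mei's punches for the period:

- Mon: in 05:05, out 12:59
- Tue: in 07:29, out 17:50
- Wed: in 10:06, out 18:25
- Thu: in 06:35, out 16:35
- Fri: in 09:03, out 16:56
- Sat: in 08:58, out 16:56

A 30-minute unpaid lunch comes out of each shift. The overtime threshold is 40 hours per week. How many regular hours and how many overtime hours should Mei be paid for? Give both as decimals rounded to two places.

Regular 40.00 hours, overtime 9.42 hours

Mon: 05:05–12:59 = 7 h 54 min; less 30 min break → 7 h 24 min
Tue: 07:29–17:50 = 10 h 21 min; less 30 min break → 9 h 51 min
Wed: 10:06–18:25 = 8 h 19 min; less 30 min break → 7 h 49 min
Thu: 06:35–16:35 = 10 h 0 min; less 30 min break → 9 h 30 min
Fri: 09:03–16:56 = 7 h 53 min; less 30 min break → 7 h 23 min
Sat: 08:58–16:56 = 7 h 58 min; less 30 min break → 7 h 28 min
Total worked: 49 h 25 min = 49.42 h.
Threshold 40 h → overtime 9 h 25 min, regular 40 h 0 min.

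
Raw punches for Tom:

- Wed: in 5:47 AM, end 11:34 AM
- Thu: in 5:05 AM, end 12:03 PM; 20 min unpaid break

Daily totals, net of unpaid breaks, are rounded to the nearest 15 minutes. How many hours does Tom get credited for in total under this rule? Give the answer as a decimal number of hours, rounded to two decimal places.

12.50 hours

Wed: 5:47 AM–11:34 AM = 5 h 47 min → rounds to 5 h 45 min
Thu: 5:05 AM–12:03 PM = 6 h 58 min − 20 min = 6 h 38 min → rounds to 6 h 45 min
Total credited: 12 h 30 min.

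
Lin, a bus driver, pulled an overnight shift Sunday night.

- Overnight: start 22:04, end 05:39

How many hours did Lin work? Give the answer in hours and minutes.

Overnight: 22:04 → midnight = 1 h 56 min; midnight → 05:39 = 5 h 39 min; span 7 h 35 min

7 h 35 min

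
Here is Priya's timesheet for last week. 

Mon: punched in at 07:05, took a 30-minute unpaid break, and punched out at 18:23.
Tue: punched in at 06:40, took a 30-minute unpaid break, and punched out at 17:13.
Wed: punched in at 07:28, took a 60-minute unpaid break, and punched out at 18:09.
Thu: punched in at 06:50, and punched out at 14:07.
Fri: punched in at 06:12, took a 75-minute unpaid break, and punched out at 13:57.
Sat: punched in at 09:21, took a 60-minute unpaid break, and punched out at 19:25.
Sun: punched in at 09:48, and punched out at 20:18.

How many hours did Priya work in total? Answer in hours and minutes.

Mon: 07:05–18:23 = 11 h 18 min; less 30 min break → 10 h 48 min
Tue: 06:40–17:13 = 10 h 33 min; less 30 min break → 10 h 3 min
Wed: 07:28–18:09 = 10 h 41 min; less 60 min break → 9 h 41 min
Thu: 06:50–14:07 = 7 h 17 min
Fri: 06:12–13:57 = 7 h 45 min; less 75 min break → 6 h 30 min
Sat: 09:21–19:25 = 10 h 4 min; less 60 min break → 9 h 4 min
Sun: 09:48–20:18 = 10 h 30 min
Total: 10 h 48 min + 10 h 3 min + 9 h 41 min + 7 h 17 min + 6 h 30 min + 9 h 4 min + 10 h 30 min = 63 h 53 min.

63 h 53 min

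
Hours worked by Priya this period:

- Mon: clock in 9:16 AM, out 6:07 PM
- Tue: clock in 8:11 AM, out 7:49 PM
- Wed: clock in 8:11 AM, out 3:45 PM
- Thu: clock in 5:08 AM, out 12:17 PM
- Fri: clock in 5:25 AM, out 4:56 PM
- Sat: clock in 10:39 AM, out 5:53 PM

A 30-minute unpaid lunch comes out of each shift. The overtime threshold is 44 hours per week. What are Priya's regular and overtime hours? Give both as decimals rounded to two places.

Regular 44.00 hours, overtime 6.95 hours

Mon: 9:16 AM–6:07 PM = 8 h 51 min; less 30 min break → 8 h 21 min
Tue: 8:11 AM–7:49 PM = 11 h 38 min; less 30 min break → 11 h 8 min
Wed: 8:11 AM–3:45 PM = 7 h 34 min; less 30 min break → 7 h 4 min
Thu: 5:08 AM–12:17 PM = 7 h 9 min; less 30 min break → 6 h 39 min
Fri: 5:25 AM–4:56 PM = 11 h 31 min; less 30 min break → 11 h 1 min
Sat: 10:39 AM–5:53 PM = 7 h 14 min; less 30 min break → 6 h 44 min
Total worked: 50 h 57 min = 50.95 h.
Threshold 44 h → overtime 6 h 57 min, regular 44 h 0 min.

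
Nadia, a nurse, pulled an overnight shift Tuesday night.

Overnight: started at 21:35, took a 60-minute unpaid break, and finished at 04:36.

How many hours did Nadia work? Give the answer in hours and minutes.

Overnight: 21:35 → midnight = 2 h 25 min; midnight → 04:36 = 4 h 36 min; span 7 h 1 min; less 60 min break → 6 h 1 min

6 h 1 min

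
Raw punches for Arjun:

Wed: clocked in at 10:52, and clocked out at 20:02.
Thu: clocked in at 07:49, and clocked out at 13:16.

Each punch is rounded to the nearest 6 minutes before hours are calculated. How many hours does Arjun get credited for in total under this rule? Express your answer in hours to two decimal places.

14.60 hours

Wed: in 10:52→10:54, out 20:02→20:00; 9 h 6 min
Thu: in 07:49→07:48, out 13:16→13:18; 5 h 30 min
Total credited: 14 h 36 min.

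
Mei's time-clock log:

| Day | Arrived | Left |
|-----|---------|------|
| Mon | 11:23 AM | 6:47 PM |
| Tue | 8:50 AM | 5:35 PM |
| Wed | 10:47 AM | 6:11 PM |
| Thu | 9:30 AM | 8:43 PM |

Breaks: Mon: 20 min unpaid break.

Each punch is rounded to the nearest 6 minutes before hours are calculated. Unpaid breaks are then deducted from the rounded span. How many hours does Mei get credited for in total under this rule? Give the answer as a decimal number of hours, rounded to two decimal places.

34.47 hours

Mon: in 11:23 AM→11:24 AM, out 6:47 PM→6:48 PM; 7 h 24 min − 20 min = 7 h 4 min
Tue: in 8:50 AM→8:48 AM, out 5:35 PM→5:36 PM; 8 h 48 min
Wed: in 10:47 AM→10:48 AM, out 6:11 PM→6:12 PM; 7 h 24 min
Thu: in 9:30 AM→9:30 AM, out 8:43 PM→8:42 PM; 11 h 12 min
Total credited: 34 h 28 min.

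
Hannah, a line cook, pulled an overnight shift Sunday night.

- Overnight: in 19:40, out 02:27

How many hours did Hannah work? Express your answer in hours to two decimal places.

Overnight: 19:40 → midnight = 4 h 20 min; midnight → 02:27 = 2 h 27 min; span 6 h 47 min

6.78 hours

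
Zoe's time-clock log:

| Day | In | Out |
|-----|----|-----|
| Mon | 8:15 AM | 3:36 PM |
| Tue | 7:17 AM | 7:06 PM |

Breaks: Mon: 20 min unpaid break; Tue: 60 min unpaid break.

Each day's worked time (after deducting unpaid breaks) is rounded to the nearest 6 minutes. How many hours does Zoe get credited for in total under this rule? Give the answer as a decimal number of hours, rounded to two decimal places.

Mon: 8:15 AM–3:36 PM = 7 h 21 min − 20 min = 7 h 1 min → rounds to 7 h 0 min
Tue: 7:17 AM–7:06 PM = 11 h 49 min − 60 min = 10 h 49 min → rounds to 10 h 48 min
Total credited: 17 h 48 min.

17.80 hours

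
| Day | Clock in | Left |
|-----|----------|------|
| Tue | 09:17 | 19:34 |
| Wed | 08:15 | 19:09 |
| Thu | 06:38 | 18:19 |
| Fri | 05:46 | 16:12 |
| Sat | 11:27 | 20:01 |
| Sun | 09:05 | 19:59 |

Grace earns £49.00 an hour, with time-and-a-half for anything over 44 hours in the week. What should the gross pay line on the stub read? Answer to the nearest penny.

£3535.35

Tue: 09:17–19:34 = 10 h 17 min
Wed: 08:15–19:09 = 10 h 54 min
Thu: 06:38–18:19 = 11 h 41 min
Fri: 05:46–16:12 = 10 h 26 min
Sat: 11:27–20:01 = 8 h 34 min
Sun: 09:05–19:59 = 10 h 54 min
Total worked: 62 h 46 min = 3766 min.
Regular 44 h 0 min = 2640 min at £49.00/h; overtime 18 h 46 min = 1126 min at £73.50/h.
Pay = (2640 × £49.00 + 1126 × £73.50) ÷ 60 = £3535.35.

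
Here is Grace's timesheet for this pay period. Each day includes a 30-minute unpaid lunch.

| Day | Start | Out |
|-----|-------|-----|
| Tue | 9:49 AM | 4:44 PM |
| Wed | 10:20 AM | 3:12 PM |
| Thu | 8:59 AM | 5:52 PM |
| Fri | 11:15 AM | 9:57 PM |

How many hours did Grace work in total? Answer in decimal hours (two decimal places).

29.37 hours

Tue: 9:49 AM–4:44 PM = 6 h 55 min; less 30 min break → 6 h 25 min
Wed: 10:20 AM–3:12 PM = 4 h 52 min; less 30 min break → 4 h 22 min
Thu: 8:59 AM–5:52 PM = 8 h 53 min; less 30 min break → 8 h 23 min
Fri: 11:15 AM–9:57 PM = 10 h 42 min; less 30 min break → 10 h 12 min
Total: 6 h 25 min + 4 h 22 min + 8 h 23 min + 10 h 12 min = 29 h 22 min.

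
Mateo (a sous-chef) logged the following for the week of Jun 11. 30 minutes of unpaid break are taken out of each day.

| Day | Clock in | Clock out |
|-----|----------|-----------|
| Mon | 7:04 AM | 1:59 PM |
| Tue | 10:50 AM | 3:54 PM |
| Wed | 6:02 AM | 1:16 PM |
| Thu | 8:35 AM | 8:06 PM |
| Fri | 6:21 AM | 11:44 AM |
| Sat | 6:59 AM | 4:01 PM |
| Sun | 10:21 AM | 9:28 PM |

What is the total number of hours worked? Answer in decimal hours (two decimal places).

52.77 hours

Mon: 7:04 AM–1:59 PM = 6 h 55 min; less 30 min break → 6 h 25 min
Tue: 10:50 AM–3:54 PM = 5 h 4 min; less 30 min break → 4 h 34 min
Wed: 6:02 AM–1:16 PM = 7 h 14 min; less 30 min break → 6 h 44 min
Thu: 8:35 AM–8:06 PM = 11 h 31 min; less 30 min break → 11 h 1 min
Fri: 6:21 AM–11:44 AM = 5 h 23 min; less 30 min break → 4 h 53 min
Sat: 6:59 AM–4:01 PM = 9 h 2 min; less 30 min break → 8 h 32 min
Sun: 10:21 AM–9:28 PM = 11 h 7 min; less 30 min break → 10 h 37 min
Total: 6 h 25 min + 4 h 34 min + 6 h 44 min + 11 h 1 min + 4 h 53 min + 8 h 32 min + 10 h 37 min = 52 h 46 min.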